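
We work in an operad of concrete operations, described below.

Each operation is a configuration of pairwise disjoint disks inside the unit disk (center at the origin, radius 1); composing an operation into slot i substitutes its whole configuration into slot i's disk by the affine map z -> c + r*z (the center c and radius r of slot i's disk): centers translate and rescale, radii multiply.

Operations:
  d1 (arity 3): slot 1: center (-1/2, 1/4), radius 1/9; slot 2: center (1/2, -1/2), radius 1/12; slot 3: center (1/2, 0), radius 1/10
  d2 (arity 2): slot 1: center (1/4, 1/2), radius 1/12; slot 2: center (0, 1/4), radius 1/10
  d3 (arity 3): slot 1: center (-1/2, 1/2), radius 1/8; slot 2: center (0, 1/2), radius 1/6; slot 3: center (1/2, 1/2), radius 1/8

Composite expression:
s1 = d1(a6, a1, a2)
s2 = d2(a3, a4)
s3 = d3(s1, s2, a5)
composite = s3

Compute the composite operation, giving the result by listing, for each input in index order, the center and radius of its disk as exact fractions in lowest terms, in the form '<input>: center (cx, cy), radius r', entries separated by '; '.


Each a-disk chains the slot maps above it in d3; radii multiply.
a6: after 2 affine steps, its disk has center (-9/16, 17/32), radius 1/72
a1: after 2 affine steps, its disk has center (-7/16, 7/16), radius 1/96
a2: after 2 affine steps, its disk has center (-7/16, 1/2), radius 1/80
a3: after 2 affine steps, its disk has center (1/24, 7/12), radius 1/72
a4: after 2 affine steps, its disk has center (0, 13/24), radius 1/60
a5: after 1 affine step, its disk has center (1/2, 1/2), radius 1/8

a1: center (-7/16, 7/16), radius 1/96; a2: center (-7/16, 1/2), radius 1/80; a3: center (1/24, 7/12), radius 1/72; a4: center (0, 13/24), radius 1/60; a5: center (1/2, 1/2), radius 1/8; a6: center (-9/16, 17/32), radius 1/72


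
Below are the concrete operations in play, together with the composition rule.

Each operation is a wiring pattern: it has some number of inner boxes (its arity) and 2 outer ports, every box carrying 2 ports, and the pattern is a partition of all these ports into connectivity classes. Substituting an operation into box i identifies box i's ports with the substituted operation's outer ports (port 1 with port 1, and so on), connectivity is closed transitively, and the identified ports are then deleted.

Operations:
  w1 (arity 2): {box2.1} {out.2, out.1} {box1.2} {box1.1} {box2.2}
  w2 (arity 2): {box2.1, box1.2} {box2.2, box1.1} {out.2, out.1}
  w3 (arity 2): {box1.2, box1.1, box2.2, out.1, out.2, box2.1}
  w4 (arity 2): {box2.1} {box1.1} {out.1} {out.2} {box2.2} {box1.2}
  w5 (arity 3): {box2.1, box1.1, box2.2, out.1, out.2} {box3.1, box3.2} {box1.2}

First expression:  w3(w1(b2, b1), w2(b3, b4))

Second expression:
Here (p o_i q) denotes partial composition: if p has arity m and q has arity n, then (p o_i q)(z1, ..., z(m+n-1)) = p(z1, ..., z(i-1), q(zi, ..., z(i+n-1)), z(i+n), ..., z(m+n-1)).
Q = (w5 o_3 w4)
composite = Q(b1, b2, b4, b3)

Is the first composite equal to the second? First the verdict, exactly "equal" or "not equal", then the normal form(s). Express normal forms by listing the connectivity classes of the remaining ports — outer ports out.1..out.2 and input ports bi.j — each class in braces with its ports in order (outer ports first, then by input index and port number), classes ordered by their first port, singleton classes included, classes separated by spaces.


Normal form of the first expression: {out.1, out.2} {b1.1} {b1.2} {b2.1} {b2.2} {b3.1, b4.2} {b3.2, b4.1}
Normal form of the second expression: {out.1, out.2, b1.1, b2.1, b2.2} {b1.2} {b3.1} {b3.2} {b4.1} {b4.2}
Distinct normal forms: not equal.

not equal; the first gives {out.1, out.2} {b1.1} {b1.2} {b2.1} {b2.2} {b3.1, b4.2} {b3.2, b4.1} and the second {out.1, out.2, b1.1, b2.1, b2.2} {b1.2} {b3.1} {b3.2} {b4.1} {b4.2}


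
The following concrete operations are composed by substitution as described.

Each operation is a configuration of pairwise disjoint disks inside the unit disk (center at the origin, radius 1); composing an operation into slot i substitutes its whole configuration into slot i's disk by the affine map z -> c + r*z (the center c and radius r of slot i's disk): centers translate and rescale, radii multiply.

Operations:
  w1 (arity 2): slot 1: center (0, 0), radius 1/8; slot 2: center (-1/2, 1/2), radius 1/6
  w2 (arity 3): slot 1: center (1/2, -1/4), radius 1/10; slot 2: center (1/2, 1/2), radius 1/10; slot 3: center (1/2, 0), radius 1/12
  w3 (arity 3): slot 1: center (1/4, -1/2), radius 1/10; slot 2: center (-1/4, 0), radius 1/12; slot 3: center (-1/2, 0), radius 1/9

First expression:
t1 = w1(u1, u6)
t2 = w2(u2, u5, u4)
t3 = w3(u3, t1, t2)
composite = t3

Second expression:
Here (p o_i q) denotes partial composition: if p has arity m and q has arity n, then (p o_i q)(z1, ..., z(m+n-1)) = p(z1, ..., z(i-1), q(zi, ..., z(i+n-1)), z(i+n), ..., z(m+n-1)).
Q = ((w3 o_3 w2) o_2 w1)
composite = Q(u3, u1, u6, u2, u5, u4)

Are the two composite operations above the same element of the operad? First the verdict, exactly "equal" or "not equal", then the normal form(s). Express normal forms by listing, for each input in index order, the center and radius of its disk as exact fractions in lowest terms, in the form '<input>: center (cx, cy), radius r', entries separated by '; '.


equal; both compose to u1: center (-1/4, 0), radius 1/96; u2: center (-4/9, -1/36), radius 1/90; u3: center (1/4, -1/2), radius 1/10; u4: center (-4/9, 0), radius 1/108; u5: center (-4/9, 1/18), radius 1/90; u6: center (-7/24, 1/24), radius 1/72


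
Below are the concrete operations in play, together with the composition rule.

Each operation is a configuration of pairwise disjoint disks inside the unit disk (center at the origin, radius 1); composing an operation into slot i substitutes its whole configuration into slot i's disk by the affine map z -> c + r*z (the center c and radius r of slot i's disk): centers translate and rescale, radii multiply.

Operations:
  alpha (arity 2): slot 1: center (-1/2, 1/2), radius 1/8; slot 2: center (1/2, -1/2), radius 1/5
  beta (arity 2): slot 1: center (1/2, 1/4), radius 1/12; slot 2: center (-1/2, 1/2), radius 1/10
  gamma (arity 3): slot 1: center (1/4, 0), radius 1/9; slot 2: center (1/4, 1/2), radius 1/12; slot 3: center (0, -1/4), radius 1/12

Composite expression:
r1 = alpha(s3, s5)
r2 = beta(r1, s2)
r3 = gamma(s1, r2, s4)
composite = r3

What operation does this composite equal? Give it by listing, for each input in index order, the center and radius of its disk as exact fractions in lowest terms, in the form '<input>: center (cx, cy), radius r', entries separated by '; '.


s1: center (1/4, 0), radius 1/9; s2: center (5/24, 13/24), radius 1/120; s3: center (83/288, 151/288), radius 1/1152; s4: center (0, -1/4), radius 1/12; s5: center (85/288, 149/288), radius 1/720

Only the slot chain above each s matters under gamma; compose those maps.
input s1: applying the 1 nested substitution gives center (1/4, 0), radius 1/9
input s3: applying the 3 nested substitutions gives center (83/288, 151/288), radius 1/1152
input s5: applying the 3 nested substitutions gives center (85/288, 149/288), radius 1/720
input s2: applying the 2 nested substitutions gives center (5/24, 13/24), radius 1/120
input s4: applying the 1 nested substitution gives center (0, -1/4), radius 1/12


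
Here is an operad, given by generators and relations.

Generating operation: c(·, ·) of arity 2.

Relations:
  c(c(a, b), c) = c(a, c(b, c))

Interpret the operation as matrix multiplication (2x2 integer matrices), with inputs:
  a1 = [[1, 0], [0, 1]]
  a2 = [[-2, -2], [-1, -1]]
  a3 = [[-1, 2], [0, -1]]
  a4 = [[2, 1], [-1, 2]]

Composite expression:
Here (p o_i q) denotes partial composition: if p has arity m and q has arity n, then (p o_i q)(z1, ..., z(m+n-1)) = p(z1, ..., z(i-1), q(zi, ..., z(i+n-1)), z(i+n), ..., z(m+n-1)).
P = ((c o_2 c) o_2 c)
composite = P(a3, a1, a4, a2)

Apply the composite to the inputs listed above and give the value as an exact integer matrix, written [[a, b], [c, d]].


[[5, 5], [0, 0]]


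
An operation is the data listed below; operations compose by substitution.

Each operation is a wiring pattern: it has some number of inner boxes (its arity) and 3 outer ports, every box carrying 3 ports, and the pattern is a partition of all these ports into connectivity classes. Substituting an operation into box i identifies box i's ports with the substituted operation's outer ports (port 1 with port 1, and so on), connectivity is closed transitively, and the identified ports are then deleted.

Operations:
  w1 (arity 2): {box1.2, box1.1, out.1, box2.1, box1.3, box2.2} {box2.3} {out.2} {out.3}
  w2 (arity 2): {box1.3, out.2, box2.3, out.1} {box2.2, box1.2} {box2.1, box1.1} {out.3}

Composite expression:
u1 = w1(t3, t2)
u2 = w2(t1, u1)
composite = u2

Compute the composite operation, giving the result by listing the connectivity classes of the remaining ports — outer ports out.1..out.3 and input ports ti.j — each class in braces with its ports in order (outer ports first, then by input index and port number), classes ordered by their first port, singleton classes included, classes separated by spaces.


After gluing at w2, chains via deleted ports link the t-ports.
after w1, the pattern on (t3, t2) reads {out.1, t2.1, t2.2, t3.1, t3.2, t3.3} {out.2} {out.3} {t2.3} (out.j = its outer ports)
after w2, the pattern on (t1, t3, t2) reads {out.1, out.2, t1.3} {out.3} {t1.1, t2.1, t2.2, t3.1, t3.2, t3.3} {t1.2} {t2.3} (out.j = its outer ports)

{out.1, out.2, t1.3} {out.3} {t1.1, t2.1, t2.2, t3.1, t3.2, t3.3} {t1.2} {t2.3}


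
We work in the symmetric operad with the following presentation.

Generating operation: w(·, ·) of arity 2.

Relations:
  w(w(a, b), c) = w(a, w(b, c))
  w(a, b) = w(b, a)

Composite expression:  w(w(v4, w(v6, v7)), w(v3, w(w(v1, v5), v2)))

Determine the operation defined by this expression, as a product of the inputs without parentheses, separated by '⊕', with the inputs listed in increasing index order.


v1 ⊕ v2 ⊕ v3 ⊕ v4 ⊕ v5 ⊕ v6 ⊕ v7

Reordering under w is free, so list the v-inputs canonically.
w(v6, v7) flattens to v6 ⊕ v7
w(v4, w(v6, v7)) flattens to v4 ⊕ v6 ⊕ v7
w(v1, v5) flattens to v1 ⊕ v5
w(w(v1, v5), v2) flattens to v1 ⊕ v5 ⊕ v2
w(v3, w(w(v1, v5), v2)) flattens to v3 ⊕ v1 ⊕ v5 ⊕ v2
w(w(v4, w(v6, v7)), w(v3, w(w(v1, v5), v2))) flattens to v4 ⊕ v6 ⊕ v7 ⊕ v3 ⊕ v1 ⊕ v5 ⊕ v2
sorting the factors by input index: v1 ⊕ v2 ⊕ v3 ⊕ v4 ⊕ v5 ⊕ v6 ⊕ v7


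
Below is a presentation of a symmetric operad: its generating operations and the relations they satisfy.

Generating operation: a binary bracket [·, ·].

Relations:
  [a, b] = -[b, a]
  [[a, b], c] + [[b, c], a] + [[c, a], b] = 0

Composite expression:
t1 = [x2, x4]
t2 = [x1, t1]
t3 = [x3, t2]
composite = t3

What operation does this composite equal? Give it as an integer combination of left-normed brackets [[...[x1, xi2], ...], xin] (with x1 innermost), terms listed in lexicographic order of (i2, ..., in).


-[[[x1, x2], x4], x3] + [[[x1, x4], x2], x3]

Left-normed coefficients sit on the x1-initial expansion words.
Composite bracket: [x3, [x1, [x2, x4]]]
Expanding via [a, b] = ab - ba: 8 signed words (2^3 = 8).
The x1-initial words carry the normal form:
  word x1x2x4x3 has sign -1, contributing -[[[x1, x2], x4], x3]
  word x1x4x2x3 has sign +1, contributing +[[[x1, x4], x2], x3]


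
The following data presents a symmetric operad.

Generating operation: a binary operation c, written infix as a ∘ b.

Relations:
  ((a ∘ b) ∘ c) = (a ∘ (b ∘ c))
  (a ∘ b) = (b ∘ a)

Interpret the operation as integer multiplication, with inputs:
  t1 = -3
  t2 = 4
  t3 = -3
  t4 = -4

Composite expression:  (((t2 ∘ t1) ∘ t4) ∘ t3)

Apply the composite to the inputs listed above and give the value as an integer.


-144


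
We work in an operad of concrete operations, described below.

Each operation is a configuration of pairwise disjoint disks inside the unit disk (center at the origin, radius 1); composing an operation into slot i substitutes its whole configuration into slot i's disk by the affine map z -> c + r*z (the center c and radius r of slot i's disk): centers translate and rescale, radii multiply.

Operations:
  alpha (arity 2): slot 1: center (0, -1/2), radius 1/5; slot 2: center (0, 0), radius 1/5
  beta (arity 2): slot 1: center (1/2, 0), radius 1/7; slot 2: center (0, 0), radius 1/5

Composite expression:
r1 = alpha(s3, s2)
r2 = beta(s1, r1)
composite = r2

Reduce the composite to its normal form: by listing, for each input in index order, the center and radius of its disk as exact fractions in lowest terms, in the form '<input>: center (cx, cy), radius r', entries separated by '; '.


s1: center (1/2, 0), radius 1/7; s2: center (0, 0), radius 1/25; s3: center (0, -1/10), radius 1/25

Only the slot chain above each s matters under beta; compose those maps.
input s1: applying the 1 nested substitution gives center (1/2, 0), radius 1/7
input s3: applying the 2 nested substitutions gives center (0, -1/10), radius 1/25
input s2: applying the 2 nested substitutions gives center (0, 0), radius 1/25


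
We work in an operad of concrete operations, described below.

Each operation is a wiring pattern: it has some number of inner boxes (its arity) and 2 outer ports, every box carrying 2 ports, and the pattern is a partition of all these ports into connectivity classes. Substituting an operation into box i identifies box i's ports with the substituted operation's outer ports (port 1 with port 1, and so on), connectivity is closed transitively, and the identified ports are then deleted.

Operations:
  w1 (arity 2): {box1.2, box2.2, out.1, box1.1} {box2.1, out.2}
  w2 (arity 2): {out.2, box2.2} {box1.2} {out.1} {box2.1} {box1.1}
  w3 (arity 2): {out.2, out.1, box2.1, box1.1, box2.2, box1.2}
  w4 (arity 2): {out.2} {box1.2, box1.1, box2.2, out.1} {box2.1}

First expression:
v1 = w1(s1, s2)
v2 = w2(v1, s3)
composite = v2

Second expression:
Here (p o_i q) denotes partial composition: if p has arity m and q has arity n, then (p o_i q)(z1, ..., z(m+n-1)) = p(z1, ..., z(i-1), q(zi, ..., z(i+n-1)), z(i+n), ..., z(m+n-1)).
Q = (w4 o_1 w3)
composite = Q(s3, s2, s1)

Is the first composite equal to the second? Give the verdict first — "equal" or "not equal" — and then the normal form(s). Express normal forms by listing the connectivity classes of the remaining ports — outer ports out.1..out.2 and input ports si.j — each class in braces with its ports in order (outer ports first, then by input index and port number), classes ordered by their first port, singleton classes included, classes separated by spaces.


The first expression, normalized: {out.1} {out.2, s3.2} {s1.1, s1.2, s2.2} {s2.1} {s3.1}
The second expression, normalized: {out.1, s1.2, s2.1, s2.2, s3.1, s3.2} {out.2} {s1.1}
No match — not equal.

not equal: they reduce to {out.1} {out.2, s3.2} {s1.1, s1.2, s2.2} {s2.1} {s3.1} and {out.1, s1.2, s2.1, s2.2, s3.1, s3.2} {out.2} {s1.1}


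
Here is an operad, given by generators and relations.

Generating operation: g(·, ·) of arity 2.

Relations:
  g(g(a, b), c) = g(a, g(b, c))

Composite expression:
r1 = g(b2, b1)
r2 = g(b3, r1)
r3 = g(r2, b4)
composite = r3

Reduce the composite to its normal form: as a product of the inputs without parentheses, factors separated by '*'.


b3 * b2 * b1 * b4


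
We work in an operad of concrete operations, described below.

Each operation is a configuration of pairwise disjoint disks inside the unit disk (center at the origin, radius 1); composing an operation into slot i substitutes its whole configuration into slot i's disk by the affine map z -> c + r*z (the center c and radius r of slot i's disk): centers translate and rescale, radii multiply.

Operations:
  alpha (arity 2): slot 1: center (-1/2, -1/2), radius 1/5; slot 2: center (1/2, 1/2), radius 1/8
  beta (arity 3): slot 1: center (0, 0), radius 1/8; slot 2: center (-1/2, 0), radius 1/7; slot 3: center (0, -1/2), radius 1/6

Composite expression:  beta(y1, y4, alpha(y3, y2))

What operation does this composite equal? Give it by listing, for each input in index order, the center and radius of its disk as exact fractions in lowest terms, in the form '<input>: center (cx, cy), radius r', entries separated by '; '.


y1: center (0, 0), radius 1/8; y2: center (1/12, -5/12), radius 1/48; y3: center (-1/12, -7/12), radius 1/30; y4: center (-1/2, 0), radius 1/7


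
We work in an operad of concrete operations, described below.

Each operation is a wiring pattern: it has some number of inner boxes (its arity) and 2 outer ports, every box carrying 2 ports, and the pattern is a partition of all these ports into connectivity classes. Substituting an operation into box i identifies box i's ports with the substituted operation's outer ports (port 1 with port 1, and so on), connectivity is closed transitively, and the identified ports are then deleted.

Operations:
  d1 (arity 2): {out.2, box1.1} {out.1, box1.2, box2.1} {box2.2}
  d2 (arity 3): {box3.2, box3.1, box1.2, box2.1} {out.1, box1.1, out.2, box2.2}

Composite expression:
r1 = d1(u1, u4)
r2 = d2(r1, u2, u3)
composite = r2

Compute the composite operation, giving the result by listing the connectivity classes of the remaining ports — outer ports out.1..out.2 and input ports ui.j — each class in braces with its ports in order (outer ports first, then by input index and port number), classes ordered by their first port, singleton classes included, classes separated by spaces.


{out.1, out.2, u1.2, u2.2, u4.1} {u1.1, u2.1, u3.1, u3.2} {u4.2}


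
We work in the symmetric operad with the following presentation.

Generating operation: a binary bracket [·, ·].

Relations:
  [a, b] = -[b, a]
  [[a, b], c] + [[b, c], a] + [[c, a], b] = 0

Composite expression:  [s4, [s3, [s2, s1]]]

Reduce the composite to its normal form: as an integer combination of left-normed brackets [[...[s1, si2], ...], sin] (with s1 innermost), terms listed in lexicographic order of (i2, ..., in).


Antisymmetry and Jacobi reduce to s1-anchored left-normed brackets.
Composite bracket: [s4, [s3, [s2, s1]]]
Under [a, b] = ab - ba we get 8 signed associative words (2^3 = 8).
Keep just the words that open with s1:
  the word s1s2s3s4 carries sign -1 and contributes -[[[s1, s2], s3], s4]

-[[[s1, s2], s3], s4]


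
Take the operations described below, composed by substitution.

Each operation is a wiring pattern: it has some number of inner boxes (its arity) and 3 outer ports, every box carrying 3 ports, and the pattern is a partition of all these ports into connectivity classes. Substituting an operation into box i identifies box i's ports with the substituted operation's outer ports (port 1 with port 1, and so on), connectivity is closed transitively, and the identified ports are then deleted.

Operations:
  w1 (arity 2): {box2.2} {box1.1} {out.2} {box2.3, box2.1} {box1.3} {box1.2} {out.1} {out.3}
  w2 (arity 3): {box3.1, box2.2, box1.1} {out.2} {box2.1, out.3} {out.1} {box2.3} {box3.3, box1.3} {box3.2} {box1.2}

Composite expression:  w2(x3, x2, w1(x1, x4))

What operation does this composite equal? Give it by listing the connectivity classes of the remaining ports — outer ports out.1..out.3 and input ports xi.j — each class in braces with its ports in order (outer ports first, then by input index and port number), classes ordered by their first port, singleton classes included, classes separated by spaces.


{out.1} {out.2} {out.3, x2.1} {x1.1} {x1.2} {x1.3} {x2.2, x3.1} {x2.3} {x3.2} {x3.3} {x4.1, x4.3} {x4.2}

After gluing at w2, chains via deleted ports link the x-ports.
w1 over (x1, x4) gives {out.1} {out.2} {out.3} {x1.1} {x1.2} {x1.3} {x4.1, x4.3} {x4.2}, out.j being that stage's outer ports
w2 over (x3, x2, x1, x4) gives {out.1} {out.2} {out.3, x2.1} {x1.1} {x1.2} {x1.3} {x2.2, x3.1} {x2.3} {x3.2} {x3.3} {x4.1, x4.3} {x4.2}, out.j being that stage's outer ports


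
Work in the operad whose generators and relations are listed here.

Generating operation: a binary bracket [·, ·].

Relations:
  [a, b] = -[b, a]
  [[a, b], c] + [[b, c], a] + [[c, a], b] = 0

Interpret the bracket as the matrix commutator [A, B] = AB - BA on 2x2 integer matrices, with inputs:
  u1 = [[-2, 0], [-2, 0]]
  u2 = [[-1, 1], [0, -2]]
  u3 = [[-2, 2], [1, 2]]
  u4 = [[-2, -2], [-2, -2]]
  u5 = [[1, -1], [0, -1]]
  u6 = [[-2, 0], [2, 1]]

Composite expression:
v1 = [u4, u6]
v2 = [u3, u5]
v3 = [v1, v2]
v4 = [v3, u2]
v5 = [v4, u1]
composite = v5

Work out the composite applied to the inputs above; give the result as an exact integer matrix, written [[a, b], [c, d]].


[[72, -72], [-168, -72]]

[u4, u6] = [[-4, -6], [6, 4]]
[u3, u5] = [[1, 0], [2, -1]]
[[u4, u6], [u3, u5]] = [[-12, 12], [28, 12]]
[[[u4, u6], [u3, u5]], u2] = [[-28, -36], [28, 28]]
[[[[u4, u6], [u3, u5]], u2], u1] = [[72, -72], [-168, -72]]


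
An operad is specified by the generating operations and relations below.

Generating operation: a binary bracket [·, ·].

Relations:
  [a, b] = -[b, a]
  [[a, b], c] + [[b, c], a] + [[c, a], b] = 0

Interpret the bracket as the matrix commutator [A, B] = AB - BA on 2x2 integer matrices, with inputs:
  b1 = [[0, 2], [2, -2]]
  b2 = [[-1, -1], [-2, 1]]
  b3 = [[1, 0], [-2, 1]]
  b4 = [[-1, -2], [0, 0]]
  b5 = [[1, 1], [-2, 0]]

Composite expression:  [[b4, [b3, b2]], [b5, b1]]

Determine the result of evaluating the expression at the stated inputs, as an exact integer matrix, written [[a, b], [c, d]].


[[48, 96], [-48, -48]]

[b3, b2] = [[-2, 0], [4, 2]]
[b4, [b3, b2]] = [[-8, -8], [4, 8]]
[b5, b1] = [[6, 0], [-6, -6]]
[[b4, [b3, b2]], [b5, b1]] = [[48, 96], [-48, -48]]


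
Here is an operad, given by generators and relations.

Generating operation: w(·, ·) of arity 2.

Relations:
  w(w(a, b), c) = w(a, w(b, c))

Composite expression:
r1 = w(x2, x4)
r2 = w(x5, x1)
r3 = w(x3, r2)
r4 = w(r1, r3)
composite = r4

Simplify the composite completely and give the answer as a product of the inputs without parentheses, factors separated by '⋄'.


x2 ⋄ x4 ⋄ x3 ⋄ x5 ⋄ x1


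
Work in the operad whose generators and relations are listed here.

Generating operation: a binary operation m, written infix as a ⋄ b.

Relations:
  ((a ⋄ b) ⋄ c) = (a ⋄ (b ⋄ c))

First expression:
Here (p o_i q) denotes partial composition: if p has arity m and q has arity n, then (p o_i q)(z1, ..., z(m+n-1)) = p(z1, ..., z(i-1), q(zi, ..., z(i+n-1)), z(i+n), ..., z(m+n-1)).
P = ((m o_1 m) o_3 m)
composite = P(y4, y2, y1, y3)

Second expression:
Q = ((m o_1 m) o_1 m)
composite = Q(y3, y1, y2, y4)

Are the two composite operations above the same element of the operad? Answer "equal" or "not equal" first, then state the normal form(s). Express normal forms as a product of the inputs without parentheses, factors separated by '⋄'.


Reducing the first expression gives y4 ⋄ y2 ⋄ y1 ⋄ y3
Reducing the second expression gives y3 ⋄ y1 ⋄ y2 ⋄ y4
The normal forms differ: not equal.

not equal — first y4 ⋄ y2 ⋄ y1 ⋄ y3, second y3 ⋄ y1 ⋄ y2 ⋄ y4


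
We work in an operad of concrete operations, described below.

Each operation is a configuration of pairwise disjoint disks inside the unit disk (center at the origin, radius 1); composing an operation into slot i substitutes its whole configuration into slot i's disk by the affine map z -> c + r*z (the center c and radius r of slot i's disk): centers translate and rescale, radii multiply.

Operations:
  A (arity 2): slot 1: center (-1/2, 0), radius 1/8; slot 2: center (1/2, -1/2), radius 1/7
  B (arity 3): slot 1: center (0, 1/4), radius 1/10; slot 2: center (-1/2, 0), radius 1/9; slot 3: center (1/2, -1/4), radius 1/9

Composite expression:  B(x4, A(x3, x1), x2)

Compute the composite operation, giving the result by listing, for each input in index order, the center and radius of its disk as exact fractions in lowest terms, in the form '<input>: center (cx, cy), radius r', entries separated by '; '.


Follow each x-input down from B: c' goes to c + r*c', radius to r*r'.
x4: after 1 affine step, its disk has center (0, 1/4), radius 1/10
x3: after 2 affine steps, its disk has center (-5/9, 0), radius 1/72
x1: after 2 affine steps, its disk has center (-4/9, -1/18), radius 1/63
x2: after 1 affine step, its disk has center (1/2, -1/4), radius 1/9

x1: center (-4/9, -1/18), radius 1/63; x2: center (1/2, -1/4), radius 1/9; x3: center (-5/9, 0), radius 1/72; x4: center (0, 1/4), radius 1/10


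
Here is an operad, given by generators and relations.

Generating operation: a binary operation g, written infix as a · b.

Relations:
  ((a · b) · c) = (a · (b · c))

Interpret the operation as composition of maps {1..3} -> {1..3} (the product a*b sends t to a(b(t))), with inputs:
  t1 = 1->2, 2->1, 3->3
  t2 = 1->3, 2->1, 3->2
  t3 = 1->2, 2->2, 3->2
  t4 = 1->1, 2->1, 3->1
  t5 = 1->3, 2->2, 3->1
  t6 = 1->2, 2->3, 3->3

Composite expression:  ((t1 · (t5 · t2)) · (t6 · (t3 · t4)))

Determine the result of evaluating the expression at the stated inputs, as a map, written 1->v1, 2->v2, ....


1->1, 2->1, 3->1

(t5 · t2) = 1->1, 2->3, 3->2
(t1 · (t5 · t2)) = 1->2, 2->3, 3->1
(t3 · t4) = 1->2, 2->2, 3->2
(t6 · (t3 · t4)) = 1->3, 2->3, 3->3
((t1 · (t5 · t2)) · (t6 · (t3 · t4))) = 1->1, 2->1, 3->1


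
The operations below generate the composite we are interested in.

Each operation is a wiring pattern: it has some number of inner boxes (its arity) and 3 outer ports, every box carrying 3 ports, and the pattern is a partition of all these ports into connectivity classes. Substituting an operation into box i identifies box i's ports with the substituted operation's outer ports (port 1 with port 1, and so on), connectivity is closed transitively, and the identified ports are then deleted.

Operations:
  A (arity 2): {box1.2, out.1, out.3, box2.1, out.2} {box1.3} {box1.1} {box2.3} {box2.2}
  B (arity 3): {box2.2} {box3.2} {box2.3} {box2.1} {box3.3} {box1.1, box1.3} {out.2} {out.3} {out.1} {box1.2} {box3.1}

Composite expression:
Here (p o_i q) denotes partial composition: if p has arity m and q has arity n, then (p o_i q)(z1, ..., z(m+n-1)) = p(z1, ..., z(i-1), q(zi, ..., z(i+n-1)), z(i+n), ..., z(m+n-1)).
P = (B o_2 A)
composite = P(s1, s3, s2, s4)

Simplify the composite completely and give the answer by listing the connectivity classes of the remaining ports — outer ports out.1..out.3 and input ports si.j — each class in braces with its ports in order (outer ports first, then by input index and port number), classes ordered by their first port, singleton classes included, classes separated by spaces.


{out.1} {out.2} {out.3} {s1.1, s1.3} {s1.2} {s2.1, s3.2} {s2.2} {s2.3} {s3.1} {s3.3} {s4.1} {s4.2} {s4.3}


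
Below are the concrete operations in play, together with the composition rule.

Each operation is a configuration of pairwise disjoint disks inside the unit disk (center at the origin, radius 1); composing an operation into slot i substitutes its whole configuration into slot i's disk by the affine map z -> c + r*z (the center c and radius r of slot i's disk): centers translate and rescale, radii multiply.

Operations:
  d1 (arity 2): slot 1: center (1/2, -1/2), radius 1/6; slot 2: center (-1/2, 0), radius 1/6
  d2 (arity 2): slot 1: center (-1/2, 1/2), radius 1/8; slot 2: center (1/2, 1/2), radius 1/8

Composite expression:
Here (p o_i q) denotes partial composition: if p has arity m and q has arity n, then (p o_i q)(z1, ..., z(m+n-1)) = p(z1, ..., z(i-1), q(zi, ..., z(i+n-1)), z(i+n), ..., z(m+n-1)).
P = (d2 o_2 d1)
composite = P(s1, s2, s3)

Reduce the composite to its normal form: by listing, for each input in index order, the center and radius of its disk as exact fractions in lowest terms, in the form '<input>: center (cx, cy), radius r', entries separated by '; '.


s1: center (-1/2, 1/2), radius 1/8; s2: center (9/16, 7/16), radius 1/48; s3: center (7/16, 1/2), radius 1/48

Each s-disk chains the slot maps above it in d2; radii multiply.
s1: after 1 affine step, its disk has center (-1/2, 1/2), radius 1/8
s2: after 2 affine steps, its disk has center (9/16, 7/16), radius 1/48
s3: after 2 affine steps, its disk has center (7/16, 1/2), radius 1/48


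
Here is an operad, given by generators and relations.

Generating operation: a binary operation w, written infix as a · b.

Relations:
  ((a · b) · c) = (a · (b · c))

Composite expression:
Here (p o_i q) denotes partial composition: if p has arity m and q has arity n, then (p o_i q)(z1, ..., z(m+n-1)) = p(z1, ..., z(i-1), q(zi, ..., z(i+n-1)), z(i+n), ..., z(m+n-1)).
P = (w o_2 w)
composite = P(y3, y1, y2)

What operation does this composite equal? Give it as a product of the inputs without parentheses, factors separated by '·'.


All parenthesizations of w agree; list the y-inputs left to right.
(y1 · y2) unparenthesizes to y1 · y2
(y3 · (y1 · y2)) unparenthesizes to y3 · y1 · y2

y3 · y1 · y2


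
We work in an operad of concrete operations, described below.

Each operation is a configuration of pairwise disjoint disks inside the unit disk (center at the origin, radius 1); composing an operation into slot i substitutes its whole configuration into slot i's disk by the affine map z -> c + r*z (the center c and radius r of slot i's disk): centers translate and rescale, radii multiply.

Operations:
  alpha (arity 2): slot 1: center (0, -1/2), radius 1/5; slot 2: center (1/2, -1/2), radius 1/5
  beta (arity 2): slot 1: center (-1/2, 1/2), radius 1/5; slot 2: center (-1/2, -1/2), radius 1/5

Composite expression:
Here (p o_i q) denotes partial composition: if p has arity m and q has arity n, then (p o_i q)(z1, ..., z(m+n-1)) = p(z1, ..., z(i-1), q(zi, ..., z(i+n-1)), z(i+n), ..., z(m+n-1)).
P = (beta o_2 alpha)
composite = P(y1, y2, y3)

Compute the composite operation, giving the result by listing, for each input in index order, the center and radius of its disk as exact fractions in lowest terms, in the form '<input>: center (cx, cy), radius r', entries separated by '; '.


Each y-disk chains the slot maps above it in beta; radii multiply.
for y1, the 1-step affine chain lands on center (-1/2, 1/2), radius 1/5
for y2, the 2-step affine chain lands on center (-1/2, -3/5), radius 1/25
for y3, the 2-step affine chain lands on center (-2/5, -3/5), radius 1/25

y1: center (-1/2, 1/2), radius 1/5; y2: center (-1/2, -3/5), radius 1/25; y3: center (-2/5, -3/5), radius 1/25


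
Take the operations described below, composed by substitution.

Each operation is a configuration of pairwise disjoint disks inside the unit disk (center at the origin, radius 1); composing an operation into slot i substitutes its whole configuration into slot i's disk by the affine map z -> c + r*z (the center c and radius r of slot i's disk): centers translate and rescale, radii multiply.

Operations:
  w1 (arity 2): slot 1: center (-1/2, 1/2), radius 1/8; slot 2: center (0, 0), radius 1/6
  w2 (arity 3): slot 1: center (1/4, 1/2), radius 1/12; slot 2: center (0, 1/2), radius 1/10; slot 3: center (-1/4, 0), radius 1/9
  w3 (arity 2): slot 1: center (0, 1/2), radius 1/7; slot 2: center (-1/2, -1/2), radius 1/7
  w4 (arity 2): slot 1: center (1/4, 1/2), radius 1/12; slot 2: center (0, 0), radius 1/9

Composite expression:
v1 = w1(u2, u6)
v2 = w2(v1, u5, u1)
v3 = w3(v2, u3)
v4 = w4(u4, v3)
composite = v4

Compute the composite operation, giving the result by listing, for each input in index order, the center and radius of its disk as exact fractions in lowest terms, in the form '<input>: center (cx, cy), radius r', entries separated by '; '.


u1: center (-1/252, 1/18), radius 1/567; u2: center (5/1512, 97/1512), radius 1/6048; u3: center (-1/18, -1/18), radius 1/63; u4: center (1/4, 1/2), radius 1/12; u5: center (0, 4/63), radius 1/630; u6: center (1/252, 4/63), radius 1/4536

Follow each u-input down from w4: c' goes to c + r*c', radius to r*r'.
input u4: applying the 1 nested substitution gives center (1/4, 1/2), radius 1/12
input u2: applying the 4 nested substitutions gives center (5/1512, 97/1512), radius 1/6048
input u6: applying the 4 nested substitutions gives center (1/252, 4/63), radius 1/4536
input u5: applying the 3 nested substitutions gives center (0, 4/63), radius 1/630
input u1: applying the 3 nested substitutions gives center (-1/252, 1/18), radius 1/567
input u3: applying the 2 nested substitutions gives center (-1/18, -1/18), radius 1/63


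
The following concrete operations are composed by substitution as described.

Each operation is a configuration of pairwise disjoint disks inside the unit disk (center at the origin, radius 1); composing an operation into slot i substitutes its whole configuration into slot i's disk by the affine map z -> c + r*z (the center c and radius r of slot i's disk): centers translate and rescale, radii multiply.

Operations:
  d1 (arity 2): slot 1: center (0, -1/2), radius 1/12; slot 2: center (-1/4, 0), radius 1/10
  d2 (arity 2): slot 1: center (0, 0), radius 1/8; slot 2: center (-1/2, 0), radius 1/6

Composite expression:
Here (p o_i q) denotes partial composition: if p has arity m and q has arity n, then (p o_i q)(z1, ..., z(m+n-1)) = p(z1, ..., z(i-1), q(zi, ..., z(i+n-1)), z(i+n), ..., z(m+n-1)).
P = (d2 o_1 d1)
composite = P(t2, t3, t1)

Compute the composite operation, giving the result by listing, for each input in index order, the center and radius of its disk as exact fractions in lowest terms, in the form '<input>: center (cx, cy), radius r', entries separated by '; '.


Only the slot chain above each t matters under d2; compose those maps.
tracing t2 down its 2-map path: center (0, -1/16), radius 1/96
tracing t3 down its 2-map path: center (-1/32, 0), radius 1/80
tracing t1 down its 1-map path: center (-1/2, 0), radius 1/6

t1: center (-1/2, 0), radius 1/6; t2: center (0, -1/16), radius 1/96; t3: center (-1/32, 0), radius 1/80


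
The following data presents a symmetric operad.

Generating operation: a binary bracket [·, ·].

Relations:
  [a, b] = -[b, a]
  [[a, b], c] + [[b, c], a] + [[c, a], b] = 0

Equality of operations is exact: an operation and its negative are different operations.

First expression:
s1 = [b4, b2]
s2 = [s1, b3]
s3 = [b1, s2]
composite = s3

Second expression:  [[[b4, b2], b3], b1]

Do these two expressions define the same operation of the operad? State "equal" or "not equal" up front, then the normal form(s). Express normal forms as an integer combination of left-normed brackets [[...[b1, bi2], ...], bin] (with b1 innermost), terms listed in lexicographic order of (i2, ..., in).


not equal — first -[[[b1, b2], b4], b3] + [[[b1, b3], b2], b4] - [[[b1, b3], b4], b2] + [[[b1, b4], b2], b3], second [[[b1, b2], b4], b3] - [[[b1, b3], b2], b4] + [[[b1, b3], b4], b2] - [[[b1, b4], b2], b3]

Normal form of the first expression: -[[[b1, b2], b4], b3] + [[[b1, b3], b2], b4] - [[[b1, b3], b4], b2] + [[[b1, b4], b2], b3]
Normal form of the second expression: [[[b1, b2], b4], b3] - [[[b1, b3], b2], b4] + [[[b1, b3], b4], b2] - [[[b1, b4], b2], b3]
The forms do not match — not equal.


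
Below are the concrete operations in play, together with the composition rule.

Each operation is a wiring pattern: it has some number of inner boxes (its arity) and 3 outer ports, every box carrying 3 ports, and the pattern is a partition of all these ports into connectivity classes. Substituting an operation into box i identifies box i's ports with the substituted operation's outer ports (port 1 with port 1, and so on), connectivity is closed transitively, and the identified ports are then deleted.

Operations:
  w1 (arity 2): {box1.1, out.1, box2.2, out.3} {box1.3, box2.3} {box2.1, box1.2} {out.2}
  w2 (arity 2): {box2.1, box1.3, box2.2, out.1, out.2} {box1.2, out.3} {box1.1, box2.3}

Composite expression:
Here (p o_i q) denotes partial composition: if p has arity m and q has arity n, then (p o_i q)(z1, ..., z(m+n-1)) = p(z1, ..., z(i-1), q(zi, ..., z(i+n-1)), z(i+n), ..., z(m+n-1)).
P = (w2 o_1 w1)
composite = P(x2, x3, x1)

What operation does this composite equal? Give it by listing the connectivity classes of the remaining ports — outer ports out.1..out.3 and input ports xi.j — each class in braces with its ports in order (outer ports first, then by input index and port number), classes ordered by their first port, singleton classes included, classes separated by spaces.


Connectivity passes through glued w2-boundaries; trace each wire chain.
w1 over (x2, x3) gives {out.1, out.3, x2.1, x3.2} {out.2} {x2.2, x3.1} {x2.3, x3.3}, out.j being that stage's outer ports
w2 over (x2, x3, x1) gives {out.1, out.2, x1.1, x1.2, x1.3, x2.1, x3.2} {out.3} {x2.2, x3.1} {x2.3, x3.3}, out.j being that stage's outer ports

{out.1, out.2, x1.1, x1.2, x1.3, x2.1, x3.2} {out.3} {x2.2, x3.1} {x2.3, x3.3}


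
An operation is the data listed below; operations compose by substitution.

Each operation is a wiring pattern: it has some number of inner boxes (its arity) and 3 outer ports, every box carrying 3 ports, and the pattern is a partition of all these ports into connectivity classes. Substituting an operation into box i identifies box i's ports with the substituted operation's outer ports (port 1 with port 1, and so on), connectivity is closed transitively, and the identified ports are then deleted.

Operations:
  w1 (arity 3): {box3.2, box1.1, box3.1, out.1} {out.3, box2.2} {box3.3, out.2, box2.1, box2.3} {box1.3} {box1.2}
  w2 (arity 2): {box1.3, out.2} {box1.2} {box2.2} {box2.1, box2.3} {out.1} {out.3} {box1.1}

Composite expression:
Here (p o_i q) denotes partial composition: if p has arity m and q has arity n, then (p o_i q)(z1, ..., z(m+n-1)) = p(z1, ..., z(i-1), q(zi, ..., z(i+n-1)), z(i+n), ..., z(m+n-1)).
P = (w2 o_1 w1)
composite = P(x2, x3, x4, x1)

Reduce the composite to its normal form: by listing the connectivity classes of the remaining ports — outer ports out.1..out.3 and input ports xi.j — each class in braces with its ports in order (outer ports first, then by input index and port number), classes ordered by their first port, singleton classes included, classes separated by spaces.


{out.1} {out.2, x3.2} {out.3} {x1.1, x1.3} {x1.2} {x2.1, x4.1, x4.2} {x2.2} {x2.3} {x3.1, x3.3, x4.3}

Reachability decides: close wires over w2-identified ports.
the subtree at w1 composes to {out.1, x2.1, x4.1, x4.2} {out.2, x3.1, x3.3, x4.3} {out.3, x3.2} {x2.2} {x2.3} on (x2, x3, x4); out.j = own outer ports
the subtree at w2 composes to {out.1} {out.2, x3.2} {out.3} {x1.1, x1.3} {x1.2} {x2.1, x4.1, x4.2} {x2.2} {x2.3} {x3.1, x3.3, x4.3} on (x2, x3, x4, x1); out.j = own outer ports


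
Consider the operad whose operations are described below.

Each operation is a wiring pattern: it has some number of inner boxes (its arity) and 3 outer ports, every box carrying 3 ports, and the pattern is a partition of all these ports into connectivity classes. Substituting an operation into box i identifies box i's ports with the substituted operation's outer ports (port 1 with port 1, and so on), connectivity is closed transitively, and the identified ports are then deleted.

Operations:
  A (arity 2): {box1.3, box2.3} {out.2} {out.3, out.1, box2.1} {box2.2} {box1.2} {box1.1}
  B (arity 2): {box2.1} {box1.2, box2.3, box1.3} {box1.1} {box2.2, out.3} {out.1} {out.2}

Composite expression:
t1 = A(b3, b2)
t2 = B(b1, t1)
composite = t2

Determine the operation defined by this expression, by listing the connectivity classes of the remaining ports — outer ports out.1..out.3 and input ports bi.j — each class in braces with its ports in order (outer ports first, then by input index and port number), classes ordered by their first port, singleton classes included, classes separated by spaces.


Connectivity passes through glued B-boundaries; trace each wire chain.
after A, the pattern on (b3, b2) reads {out.1, out.3, b2.1} {out.2} {b2.2} {b2.3, b3.3} {b3.1} {b3.2} (out.j = its outer ports)
after B, the pattern on (b1, b3, b2) reads {out.1} {out.2} {out.3} {b1.1} {b1.2, b1.3, b2.1} {b2.2} {b2.3, b3.3} {b3.1} {b3.2} (out.j = its outer ports)

{out.1} {out.2} {out.3} {b1.1} {b1.2, b1.3, b2.1} {b2.2} {b2.3, b3.3} {b3.1} {b3.2}


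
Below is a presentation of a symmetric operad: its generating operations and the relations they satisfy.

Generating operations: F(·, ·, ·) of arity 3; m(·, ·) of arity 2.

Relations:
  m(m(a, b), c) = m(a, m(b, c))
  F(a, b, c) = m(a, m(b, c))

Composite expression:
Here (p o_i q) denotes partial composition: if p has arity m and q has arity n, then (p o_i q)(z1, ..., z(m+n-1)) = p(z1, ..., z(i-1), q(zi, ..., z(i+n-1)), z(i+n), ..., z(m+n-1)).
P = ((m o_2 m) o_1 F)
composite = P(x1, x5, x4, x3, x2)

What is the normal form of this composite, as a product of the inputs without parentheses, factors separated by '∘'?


x1 ∘ x5 ∘ x4 ∘ x3 ∘ x2
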